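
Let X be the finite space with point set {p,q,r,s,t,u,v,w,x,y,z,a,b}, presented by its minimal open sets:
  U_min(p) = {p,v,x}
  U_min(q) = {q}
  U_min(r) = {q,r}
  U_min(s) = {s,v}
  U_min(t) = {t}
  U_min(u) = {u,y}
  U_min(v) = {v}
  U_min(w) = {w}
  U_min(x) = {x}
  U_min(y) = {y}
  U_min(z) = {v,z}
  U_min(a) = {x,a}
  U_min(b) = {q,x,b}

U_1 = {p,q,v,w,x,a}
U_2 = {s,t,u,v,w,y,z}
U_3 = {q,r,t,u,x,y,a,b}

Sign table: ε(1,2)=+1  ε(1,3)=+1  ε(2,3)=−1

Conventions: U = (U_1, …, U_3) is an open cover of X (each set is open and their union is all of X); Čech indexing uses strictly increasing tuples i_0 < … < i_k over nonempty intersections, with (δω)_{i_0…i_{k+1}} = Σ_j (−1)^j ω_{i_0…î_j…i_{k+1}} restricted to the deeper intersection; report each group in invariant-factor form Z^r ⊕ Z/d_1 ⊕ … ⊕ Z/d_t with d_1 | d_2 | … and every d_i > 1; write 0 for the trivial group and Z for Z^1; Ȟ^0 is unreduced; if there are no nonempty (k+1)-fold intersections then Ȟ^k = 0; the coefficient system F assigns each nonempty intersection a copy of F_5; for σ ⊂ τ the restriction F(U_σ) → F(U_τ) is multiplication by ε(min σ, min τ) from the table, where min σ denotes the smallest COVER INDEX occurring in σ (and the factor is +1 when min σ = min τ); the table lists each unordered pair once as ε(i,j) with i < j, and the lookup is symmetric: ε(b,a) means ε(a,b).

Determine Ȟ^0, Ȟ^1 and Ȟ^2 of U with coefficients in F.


Ȟ^0 ≅ 0,  Ȟ^1 ≅ 0,  Ȟ^2 ≅ 0

intersection data:
  U12={v,w} U13={q,x,a} U23={t,u,y}
C dims 3,3; δ0: rk_F5 3
Ȟ^0 = (3 − 3) − 0 = 0, so Ȟ^0 ≅ 0
Ȟ^1 = (3 − 0) − 3 = 0, so Ȟ^1 ≅ 0
Ȟ^2 = (0 − 0) − 0 = 0, so Ȟ^2 ≅ 0


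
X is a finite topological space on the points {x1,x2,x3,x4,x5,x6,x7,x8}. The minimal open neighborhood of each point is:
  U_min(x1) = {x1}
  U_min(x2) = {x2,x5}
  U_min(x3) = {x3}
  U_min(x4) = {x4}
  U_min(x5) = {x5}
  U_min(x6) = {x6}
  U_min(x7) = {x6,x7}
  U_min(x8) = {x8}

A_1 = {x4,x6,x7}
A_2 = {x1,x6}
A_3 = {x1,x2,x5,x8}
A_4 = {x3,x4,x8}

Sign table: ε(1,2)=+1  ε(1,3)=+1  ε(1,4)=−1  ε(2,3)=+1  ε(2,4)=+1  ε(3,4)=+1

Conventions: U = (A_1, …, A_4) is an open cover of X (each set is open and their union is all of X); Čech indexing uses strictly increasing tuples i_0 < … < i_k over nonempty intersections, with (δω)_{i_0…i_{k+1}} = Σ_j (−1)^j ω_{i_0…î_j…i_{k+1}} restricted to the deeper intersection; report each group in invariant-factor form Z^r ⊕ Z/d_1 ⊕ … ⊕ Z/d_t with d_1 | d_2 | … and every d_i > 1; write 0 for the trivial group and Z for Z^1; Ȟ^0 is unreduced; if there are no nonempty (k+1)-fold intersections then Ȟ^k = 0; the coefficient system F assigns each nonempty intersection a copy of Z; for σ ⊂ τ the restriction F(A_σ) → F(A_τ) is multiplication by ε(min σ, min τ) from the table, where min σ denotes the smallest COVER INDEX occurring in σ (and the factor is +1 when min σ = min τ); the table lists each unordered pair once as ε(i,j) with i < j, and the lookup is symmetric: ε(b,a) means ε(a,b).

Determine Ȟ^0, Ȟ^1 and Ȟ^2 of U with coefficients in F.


cover nerve:
  A12={x6} A14={x4} A23={x1} A34={x8}
C dims 4,4; δ0: rk 4, SNF 1^3·2
Ȟ^0: (4−4)−0=0 ⇒ 0
Ȟ^1: (4−0)−4=0 plus torsion [2] ⇒ Z/2
Ȟ^2: (0−0)−0=0 ⇒ 0

Ȟ^0 = 0; Ȟ^1 = Z/2; Ȟ^2 = 0


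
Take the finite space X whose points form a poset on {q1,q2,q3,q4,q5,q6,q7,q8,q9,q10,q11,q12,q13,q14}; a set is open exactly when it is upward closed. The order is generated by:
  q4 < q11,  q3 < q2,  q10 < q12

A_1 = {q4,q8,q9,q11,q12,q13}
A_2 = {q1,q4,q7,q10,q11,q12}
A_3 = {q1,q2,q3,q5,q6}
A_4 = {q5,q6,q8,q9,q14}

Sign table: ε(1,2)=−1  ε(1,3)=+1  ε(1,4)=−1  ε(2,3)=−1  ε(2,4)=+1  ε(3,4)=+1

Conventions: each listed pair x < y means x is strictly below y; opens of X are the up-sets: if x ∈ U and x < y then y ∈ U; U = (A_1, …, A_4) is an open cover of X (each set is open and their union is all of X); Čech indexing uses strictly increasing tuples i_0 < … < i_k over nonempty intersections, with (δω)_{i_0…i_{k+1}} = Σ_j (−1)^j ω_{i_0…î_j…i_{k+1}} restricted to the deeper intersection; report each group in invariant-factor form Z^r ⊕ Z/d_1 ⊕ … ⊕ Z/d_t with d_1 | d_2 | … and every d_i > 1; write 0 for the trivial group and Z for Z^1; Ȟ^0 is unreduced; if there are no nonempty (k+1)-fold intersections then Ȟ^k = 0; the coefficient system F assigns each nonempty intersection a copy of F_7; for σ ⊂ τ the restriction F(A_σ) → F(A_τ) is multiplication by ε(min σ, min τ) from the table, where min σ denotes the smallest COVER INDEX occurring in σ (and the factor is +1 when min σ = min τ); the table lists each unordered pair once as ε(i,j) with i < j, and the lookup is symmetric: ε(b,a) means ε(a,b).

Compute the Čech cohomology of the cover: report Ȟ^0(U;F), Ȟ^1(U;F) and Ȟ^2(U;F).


nerve of the cover:
  A12={q4,q11,q12} A14={q8,q9} A23={q1} A34={q5,q6}
C dims 4,4; δ0: rk_F7 4
Ȟ^0 = (4 − 4) − 0 = 0, so Ȟ^0 ≅ 0
Ȟ^1 = (4 − 0) − 4 = 0, so Ȟ^1 ≅ 0
Ȟ^2 = (0 − 0) − 0 = 0, so Ȟ^2 ≅ 0

Ȟ^0 = 0; Ȟ^1 = 0; Ȟ^2 = 0


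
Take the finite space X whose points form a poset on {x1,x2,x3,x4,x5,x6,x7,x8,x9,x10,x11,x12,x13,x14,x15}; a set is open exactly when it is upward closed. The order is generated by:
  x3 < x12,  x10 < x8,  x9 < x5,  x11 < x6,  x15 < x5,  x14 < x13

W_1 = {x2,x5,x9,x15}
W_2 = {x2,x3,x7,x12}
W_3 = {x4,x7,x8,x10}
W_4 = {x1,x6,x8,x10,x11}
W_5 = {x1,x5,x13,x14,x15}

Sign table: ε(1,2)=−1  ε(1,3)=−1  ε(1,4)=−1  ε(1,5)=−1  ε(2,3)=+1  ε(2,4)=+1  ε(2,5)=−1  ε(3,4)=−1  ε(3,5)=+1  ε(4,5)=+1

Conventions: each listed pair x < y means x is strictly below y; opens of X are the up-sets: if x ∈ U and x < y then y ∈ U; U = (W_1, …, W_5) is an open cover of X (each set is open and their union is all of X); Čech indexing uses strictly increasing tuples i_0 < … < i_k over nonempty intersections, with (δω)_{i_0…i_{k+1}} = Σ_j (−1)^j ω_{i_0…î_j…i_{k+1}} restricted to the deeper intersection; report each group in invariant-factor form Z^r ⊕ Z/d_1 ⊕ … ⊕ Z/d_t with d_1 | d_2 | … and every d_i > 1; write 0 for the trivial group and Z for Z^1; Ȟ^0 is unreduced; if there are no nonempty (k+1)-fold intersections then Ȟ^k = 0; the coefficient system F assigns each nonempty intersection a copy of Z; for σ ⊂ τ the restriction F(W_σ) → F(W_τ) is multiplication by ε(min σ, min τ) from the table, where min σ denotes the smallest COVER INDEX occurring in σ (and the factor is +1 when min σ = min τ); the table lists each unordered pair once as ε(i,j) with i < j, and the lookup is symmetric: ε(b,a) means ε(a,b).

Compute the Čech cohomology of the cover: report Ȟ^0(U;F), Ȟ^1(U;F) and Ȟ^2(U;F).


Ȟ^0 ≅ 0; Ȟ^1 ≅ Z/2; Ȟ^2 ≅ 0

nonempty intersections:
  W12={x2} W15={x5,x15} W23={x7} W34={x8,x10} W45={x1}
C dims 5,5; δ0: rk 5, SNF 1^4·2
Ȟ^0: (5−5)−0=0 ⇒ 0
Ȟ^1: (5−0)−5=0 plus torsion [2] ⇒ Z/2
Ȟ^2: (0−0)−0=0 ⇒ 0


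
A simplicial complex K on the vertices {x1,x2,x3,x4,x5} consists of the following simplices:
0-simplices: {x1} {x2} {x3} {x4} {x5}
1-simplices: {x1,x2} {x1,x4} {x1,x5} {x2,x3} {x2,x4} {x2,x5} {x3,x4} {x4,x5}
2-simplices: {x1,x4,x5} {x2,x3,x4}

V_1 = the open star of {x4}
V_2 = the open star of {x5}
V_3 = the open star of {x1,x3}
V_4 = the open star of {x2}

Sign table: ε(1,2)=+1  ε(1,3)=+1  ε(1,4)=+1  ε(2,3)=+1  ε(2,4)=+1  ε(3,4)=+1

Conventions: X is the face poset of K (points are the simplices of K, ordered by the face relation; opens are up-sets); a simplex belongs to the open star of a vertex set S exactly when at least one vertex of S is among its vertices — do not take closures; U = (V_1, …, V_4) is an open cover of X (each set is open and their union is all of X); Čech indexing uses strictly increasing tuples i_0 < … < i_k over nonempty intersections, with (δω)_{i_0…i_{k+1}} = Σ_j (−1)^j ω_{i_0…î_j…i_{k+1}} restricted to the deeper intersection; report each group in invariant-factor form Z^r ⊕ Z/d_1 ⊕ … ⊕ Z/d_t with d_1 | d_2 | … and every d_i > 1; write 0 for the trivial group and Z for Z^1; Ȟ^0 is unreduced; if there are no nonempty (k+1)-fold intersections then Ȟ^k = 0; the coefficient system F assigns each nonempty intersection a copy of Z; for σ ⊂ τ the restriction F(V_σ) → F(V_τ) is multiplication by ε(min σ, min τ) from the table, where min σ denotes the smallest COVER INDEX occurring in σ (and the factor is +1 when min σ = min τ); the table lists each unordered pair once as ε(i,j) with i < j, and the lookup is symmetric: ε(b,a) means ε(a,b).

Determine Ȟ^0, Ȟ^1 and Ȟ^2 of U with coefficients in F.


nonempty overlaps:
  V1={{x4},{x1,x4},{x2,x4},{x3,x4},{x4,x5},{x1,x4,x5},{x2,x3,x4}} V2={{x5},{x1,x5},{x2,x5},{x4,x5},{x1,x4,x5}} V3={{x1},{x3},{x1,x2},{x1,x4},{x1,x5},{x2,x3},{x3,x4},{x1,x4,x5},{x2,x3,x4}} V4={{x2},{x1,x2},{x2,x3},{x2,x4},{x2,x5},{x2,x3,x4}}
  V12={{x4,x5},{x1,x4,x5}} V13={{x1,x4},{x3,x4},{x1,x4,x5},{x2,x3,x4}} V14={{x2,x4},{x2,x3,x4}} V23={{x1,x5},{x1,x4,x5}} V24={{x2,x5}} V34={{x1,x2},{x2,x3},{x2,x3,x4}}
  V123={{x1,x4,x5}} V134={{x2,x3,x4}}
C dims 4,6,2; δ0: rk 3, SNF 1^3; δ1: rk 2, SNF 1^2
degree 0: 4−3−0 = 1 → Ȟ^0 ≅ Z
degree 1: 6−2−3 = 1 → Ȟ^1 ≅ Z
degree 2: 2−0−2 = 0 → Ȟ^2 ≅ 0

Ȟ^0(U;F) ≅ Z, Ȟ^1(U;F) ≅ Z and Ȟ^2(U;F) ≅ 0


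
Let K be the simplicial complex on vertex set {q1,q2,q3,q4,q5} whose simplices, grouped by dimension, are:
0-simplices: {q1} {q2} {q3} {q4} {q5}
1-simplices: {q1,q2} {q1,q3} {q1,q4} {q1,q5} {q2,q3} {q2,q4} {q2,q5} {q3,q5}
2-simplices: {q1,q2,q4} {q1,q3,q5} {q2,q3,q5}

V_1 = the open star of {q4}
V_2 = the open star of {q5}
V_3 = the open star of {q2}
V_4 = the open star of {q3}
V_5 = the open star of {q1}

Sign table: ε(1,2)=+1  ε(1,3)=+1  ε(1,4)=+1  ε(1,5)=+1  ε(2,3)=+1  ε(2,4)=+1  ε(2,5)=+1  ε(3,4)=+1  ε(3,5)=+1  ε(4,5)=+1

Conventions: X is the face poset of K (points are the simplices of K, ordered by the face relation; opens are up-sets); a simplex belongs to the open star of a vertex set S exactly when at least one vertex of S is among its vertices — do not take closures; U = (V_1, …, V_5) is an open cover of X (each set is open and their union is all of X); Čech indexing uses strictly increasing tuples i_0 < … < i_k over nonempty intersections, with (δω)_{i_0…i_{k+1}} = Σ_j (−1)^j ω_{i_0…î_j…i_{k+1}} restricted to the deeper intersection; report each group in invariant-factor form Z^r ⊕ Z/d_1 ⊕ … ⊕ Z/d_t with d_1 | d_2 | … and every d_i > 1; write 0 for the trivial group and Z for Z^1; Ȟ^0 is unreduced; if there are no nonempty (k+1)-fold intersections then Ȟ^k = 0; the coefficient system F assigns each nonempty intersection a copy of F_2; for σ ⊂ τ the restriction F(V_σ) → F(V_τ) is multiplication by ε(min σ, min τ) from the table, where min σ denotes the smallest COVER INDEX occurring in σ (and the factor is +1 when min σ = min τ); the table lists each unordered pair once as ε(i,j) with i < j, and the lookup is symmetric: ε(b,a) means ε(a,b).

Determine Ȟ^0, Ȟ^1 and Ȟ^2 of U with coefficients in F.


Ȟ^0 ≅ Z/2,  Ȟ^1 ≅ Z/2,  Ȟ^2 ≅ 0

nonempty intersections:
  V1={{q4},{q1,q4},{q2,q4},{q1,q2,q4}} V2={{q5},{q1,q5},{q2,q5},{q3,q5},{q1,q3,q5},{q2,q3,q5}} V3={{q2},{q1,q2},{q2,q3},{q2,q4},{q2,q5},{q1,q2,q4},{q2,q3,q5}} V4={{q3},{q1,q3},{q2,q3},{q3,q5},{q1,q3,q5},{q2,q3,q5}} V5={{q1},{q1,q2},{q1,q3},{q1,q4},{q1,q5},{q1,q2,q4},{q1,q3,q5}}
  V13={{q2,q4},{q1,q2,q4}} V15={{q1,q4},{q1,q2,q4}} V23={{q2,q5},{q2,q3,q5}} V24={{q3,q5},{q1,q3,q5},{q2,q3,q5}} V25={{q1,q5},{q1,q3,q5}} V34={{q2,q3},{q2,q3,q5}} V35={{q1,q2},{q1,q2,q4}} V45={{q1,q3},{q1,q3,q5}}
  V135={{q1,q2,q4}} V234={{q2,q3,q5}} V245={{q1,q3,q5}}
C dims 5,8,3; δ0: rk_F2 4; δ1: rk_F2 3
Ȟ^0: (5−4)−0=1 ⇒ Z/2
Ȟ^1: (8−3)−4=1 ⇒ Z/2
Ȟ^2: (3−0)−3=0 ⇒ 0


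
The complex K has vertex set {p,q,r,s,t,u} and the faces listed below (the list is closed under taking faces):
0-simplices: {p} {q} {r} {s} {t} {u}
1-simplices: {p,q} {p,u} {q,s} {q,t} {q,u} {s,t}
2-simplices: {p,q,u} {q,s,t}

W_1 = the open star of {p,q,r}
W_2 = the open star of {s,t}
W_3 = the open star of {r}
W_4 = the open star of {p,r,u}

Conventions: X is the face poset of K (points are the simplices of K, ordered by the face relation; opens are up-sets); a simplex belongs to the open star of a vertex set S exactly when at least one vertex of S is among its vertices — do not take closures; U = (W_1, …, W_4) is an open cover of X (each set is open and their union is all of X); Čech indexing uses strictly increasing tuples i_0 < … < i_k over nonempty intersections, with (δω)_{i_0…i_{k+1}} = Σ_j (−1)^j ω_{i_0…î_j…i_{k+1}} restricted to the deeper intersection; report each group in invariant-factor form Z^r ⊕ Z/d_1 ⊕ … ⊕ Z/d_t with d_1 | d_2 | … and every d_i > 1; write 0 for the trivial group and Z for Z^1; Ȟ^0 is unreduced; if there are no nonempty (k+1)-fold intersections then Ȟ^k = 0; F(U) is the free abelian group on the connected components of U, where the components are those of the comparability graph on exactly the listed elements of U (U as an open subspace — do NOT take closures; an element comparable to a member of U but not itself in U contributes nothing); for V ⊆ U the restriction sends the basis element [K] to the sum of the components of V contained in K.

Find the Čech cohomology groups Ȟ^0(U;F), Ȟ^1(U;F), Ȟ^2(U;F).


nerve simplices:
  W1={{p},{q},{r},{p,q},{p,u},{q,s},{q,t},{q,u},{p,q,u},{q,s,t}} W2={{s},{t},{q,s},{q,t},{s,t},{q,s,t}} W3={{r}} W4={{p},{r},{u},{p,q},{p,u},{q,u},{p,q,u}}
  W12={{q,s},{q,t},{q,s,t}} W13={{r}} W14={{p},{r},{p,q},{p,u},{q,u},{p,q,u}} W34={{r}}
  W134={{r}}
components per intersection:
  W1: {{p},{q},{p,q},{p,u},{q,s},{q,t},{q,u},{p,q,u},{q,s,t}} {{r}}
  W2: {{s},{t},{q,s},{q,t},{s,t},{q,s,t}}
  W3: {{r}}
  W4: {{p},{u},{p,q},{p,u},{q,u},{p,q,u}} {{r}}
  W12: {{q,s},{q,t},{q,s,t}}
  W13: {{r}}
  W14: {{p},{p,q},{p,u},{q,u},{p,q,u}} {{r}}
  W34: {{r}}
  W134: {{r}}
C dims 6,5,1; δ0: rk 4, SNF 1^4; δ1: rk 1, SNF 1^1
degree 0: 6−4−0 = 2 → Ȟ^0 ≅ Z^2
degree 1: 5−1−4 = 0 → Ȟ^1 ≅ 0
degree 2: 1−0−1 = 0 → Ȟ^2 ≅ 0

Ȟ^0 ≅ Z^2,  Ȟ^1 ≅ 0,  Ȟ^2 ≅ 0


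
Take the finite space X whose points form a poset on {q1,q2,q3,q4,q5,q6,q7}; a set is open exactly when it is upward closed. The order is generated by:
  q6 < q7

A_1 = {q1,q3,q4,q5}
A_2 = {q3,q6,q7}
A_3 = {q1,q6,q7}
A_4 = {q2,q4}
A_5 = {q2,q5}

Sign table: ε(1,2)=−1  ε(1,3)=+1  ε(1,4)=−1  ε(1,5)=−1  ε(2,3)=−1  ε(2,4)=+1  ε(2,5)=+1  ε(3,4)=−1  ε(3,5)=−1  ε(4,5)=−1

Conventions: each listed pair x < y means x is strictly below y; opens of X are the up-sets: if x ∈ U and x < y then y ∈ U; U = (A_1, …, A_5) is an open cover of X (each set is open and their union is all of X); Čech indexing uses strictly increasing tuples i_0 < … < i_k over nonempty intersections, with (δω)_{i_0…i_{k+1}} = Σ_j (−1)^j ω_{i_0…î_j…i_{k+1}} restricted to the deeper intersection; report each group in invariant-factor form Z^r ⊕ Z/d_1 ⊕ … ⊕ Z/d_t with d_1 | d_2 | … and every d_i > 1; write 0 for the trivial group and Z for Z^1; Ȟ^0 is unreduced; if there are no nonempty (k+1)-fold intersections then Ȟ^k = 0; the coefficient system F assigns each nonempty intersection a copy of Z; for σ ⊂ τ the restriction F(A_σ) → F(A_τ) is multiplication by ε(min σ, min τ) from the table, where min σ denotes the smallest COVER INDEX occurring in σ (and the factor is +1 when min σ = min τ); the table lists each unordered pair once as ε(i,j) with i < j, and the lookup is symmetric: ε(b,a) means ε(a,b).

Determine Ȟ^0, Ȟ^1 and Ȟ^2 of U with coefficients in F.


Ȟ^0 = 0,  Ȟ^1 = Z ⊕ Z/2,  Ȟ^2 = 0

nonempty overlaps:
  A12={q3} A13={q1} A14={q4} A15={q5} A23={q6,q7} A45={q2}
C dims 5,6; δ0: rk 5, SNF 1^4·2
degree 0: 5−5−0 = 0 → Ȟ^0 ≅ 0
degree 1: 6−0−5 = 1 plus torsion [2] → Ȟ^1 ≅ Z ⊕ Z/2
degree 2: 0−0−0 = 0 → Ȟ^2 ≅ 0


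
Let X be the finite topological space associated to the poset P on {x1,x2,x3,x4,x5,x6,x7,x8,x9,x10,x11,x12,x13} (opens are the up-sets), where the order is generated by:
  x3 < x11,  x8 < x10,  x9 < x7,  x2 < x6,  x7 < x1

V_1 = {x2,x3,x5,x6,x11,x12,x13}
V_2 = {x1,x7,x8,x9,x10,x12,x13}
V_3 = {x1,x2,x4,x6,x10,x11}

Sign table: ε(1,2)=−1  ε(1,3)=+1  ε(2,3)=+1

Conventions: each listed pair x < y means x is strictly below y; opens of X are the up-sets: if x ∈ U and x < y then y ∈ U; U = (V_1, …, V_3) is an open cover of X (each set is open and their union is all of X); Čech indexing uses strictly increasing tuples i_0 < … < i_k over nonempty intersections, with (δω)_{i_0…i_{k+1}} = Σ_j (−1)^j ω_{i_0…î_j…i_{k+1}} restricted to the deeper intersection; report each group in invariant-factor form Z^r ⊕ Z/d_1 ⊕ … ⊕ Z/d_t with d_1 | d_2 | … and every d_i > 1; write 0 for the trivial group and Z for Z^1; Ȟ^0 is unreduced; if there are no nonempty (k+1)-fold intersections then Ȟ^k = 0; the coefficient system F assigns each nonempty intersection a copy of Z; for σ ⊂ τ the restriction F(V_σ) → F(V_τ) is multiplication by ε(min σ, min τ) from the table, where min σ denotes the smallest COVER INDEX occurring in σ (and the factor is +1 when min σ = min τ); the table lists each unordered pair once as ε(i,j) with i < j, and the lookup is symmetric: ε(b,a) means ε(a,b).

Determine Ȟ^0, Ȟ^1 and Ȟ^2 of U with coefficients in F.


Ȟ^0 = 0,  Ȟ^1 = Z/2,  Ȟ^2 = 0

nerve simplices:
  V12={x12,x13} V13={x2,x6,x11} V23={x1,x10}
C dims 3,3; δ0: rk 3, SNF 1^2·2
degree 0: 3−3−0 = 0 → Ȟ^0 ≅ 0
degree 1: 3−0−3 = 0 plus torsion [2] → Ȟ^1 ≅ Z/2
degree 2: 0−0−0 = 0 → Ȟ^2 ≅ 0


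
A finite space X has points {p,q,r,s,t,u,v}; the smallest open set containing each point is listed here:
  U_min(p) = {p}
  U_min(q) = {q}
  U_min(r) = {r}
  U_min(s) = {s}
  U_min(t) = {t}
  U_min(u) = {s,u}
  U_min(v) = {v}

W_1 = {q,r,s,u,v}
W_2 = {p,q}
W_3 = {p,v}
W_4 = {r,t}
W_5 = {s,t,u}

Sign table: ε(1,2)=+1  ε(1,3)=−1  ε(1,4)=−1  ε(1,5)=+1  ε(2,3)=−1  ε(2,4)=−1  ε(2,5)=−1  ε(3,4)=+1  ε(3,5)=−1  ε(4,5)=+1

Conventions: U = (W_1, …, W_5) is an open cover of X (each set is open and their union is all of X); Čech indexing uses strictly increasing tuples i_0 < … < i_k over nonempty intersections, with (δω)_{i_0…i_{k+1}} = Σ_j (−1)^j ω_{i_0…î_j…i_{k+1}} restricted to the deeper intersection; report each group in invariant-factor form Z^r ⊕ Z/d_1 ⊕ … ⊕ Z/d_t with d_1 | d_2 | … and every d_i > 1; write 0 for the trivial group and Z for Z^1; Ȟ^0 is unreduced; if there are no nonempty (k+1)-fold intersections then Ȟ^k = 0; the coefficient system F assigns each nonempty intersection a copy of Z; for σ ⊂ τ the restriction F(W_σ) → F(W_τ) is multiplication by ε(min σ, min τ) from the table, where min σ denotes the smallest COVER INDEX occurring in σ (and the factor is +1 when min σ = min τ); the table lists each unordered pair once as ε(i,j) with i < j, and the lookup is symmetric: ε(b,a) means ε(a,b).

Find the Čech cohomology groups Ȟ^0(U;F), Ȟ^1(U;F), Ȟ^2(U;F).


nerve simplices:
  W12={q} W13={v} W14={r} W15={s,u} W23={p} W45={t}
C dims 5,6; δ0: rk 5, SNF 1^4·2
degree 0: 5−5−0 = 0 → Ȟ^0 ≅ 0
degree 1: 6−0−5 = 1 plus torsion [2] → Ȟ^1 ≅ Z ⊕ Z/2
degree 2: 0−0−0 = 0 → Ȟ^2 ≅ 0

Ȟ^0 ≅ 0, Ȟ^1 ≅ Z ⊕ Z/2, Ȟ^2 ≅ 0


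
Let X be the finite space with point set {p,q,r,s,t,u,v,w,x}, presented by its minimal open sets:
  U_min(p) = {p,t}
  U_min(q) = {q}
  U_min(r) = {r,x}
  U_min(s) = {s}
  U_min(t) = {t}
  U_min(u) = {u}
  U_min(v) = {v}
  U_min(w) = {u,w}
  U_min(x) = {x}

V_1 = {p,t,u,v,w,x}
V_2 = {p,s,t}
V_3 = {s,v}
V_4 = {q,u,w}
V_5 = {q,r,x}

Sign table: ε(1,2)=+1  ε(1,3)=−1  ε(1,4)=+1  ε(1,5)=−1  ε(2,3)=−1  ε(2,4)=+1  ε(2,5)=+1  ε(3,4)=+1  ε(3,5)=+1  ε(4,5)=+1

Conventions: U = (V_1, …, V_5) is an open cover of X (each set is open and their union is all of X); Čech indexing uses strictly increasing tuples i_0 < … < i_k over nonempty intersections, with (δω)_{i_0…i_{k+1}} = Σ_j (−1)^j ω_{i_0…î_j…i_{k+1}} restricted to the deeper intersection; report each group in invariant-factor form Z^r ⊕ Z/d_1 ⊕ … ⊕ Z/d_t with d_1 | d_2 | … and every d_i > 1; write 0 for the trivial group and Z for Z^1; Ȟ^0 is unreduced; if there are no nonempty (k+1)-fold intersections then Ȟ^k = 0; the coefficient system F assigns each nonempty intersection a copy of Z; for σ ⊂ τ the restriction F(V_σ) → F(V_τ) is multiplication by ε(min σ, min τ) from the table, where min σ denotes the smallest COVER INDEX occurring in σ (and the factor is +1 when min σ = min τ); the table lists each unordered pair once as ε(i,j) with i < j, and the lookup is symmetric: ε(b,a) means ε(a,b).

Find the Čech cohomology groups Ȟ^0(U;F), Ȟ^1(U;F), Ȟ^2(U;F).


cover nerve:
  V12={p,t} V13={v} V14={u,w} V15={x} V23={s} V45={q}
C dims 5,6; δ0: rk 5, SNF 1^4·2
Ȟ^0: (5−5)−0=0 ⇒ 0
Ȟ^1: (6−0)−5=1 plus torsion [2] ⇒ Z ⊕ Z/2
Ȟ^2: (0−0)−0=0 ⇒ 0

Ȟ^0 = 0, Ȟ^1 = Z ⊕ Z/2 and Ȟ^2 = 0


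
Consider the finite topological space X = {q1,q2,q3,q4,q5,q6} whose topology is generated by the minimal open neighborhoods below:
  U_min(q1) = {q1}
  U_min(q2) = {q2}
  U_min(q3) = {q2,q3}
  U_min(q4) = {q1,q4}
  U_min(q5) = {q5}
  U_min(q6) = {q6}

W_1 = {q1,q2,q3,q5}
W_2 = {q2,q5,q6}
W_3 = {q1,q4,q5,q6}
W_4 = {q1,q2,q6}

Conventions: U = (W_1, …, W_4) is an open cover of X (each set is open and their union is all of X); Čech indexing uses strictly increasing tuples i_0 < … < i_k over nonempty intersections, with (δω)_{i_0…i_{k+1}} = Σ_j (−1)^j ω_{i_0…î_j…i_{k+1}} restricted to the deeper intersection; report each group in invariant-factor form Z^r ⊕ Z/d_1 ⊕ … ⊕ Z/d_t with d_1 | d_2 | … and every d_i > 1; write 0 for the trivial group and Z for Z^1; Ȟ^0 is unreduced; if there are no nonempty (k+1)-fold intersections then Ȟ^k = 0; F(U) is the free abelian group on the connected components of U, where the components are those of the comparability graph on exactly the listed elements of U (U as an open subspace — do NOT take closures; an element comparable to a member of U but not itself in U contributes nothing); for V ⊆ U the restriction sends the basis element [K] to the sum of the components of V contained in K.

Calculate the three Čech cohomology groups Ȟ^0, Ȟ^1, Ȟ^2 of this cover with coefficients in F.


nerve of the cover:
  W12={q2,q5} W13={q1,q5} W14={q1,q2} W23={q5,q6} W24={q2,q6} W34={q1,q6}
  W123={q5} W124={q2} W134={q1} W234={q6}
components per intersection:
  W1: {q1} {q2,q3} {q5}
  W2: {q2} {q5} {q6}
  W3: {q1,q4} {q5} {q6}
  W4: {q1} {q2} {q6}
  W12: {q2} {q5}
  W13: {q1} {q5}
  W14: {q1} {q2}
  W23: {q5} {q6}
  W24: {q2} {q6}
  W34: {q1} {q6}
  W123: {q5}
  W124: {q2}
  W134: {q1}
  W234: {q6}
C dims 12,12,4; δ0: rk 8, SNF 1^8; δ1: rk 4, SNF 1^4
Ȟ^0 = (12 − 8) − 0 = 4, so Ȟ^0 ≅ Z^4
Ȟ^1 = (12 − 4) − 8 = 0, so Ȟ^1 ≅ 0
Ȟ^2 = (4 − 0) − 4 = 0, so Ȟ^2 ≅ 0

Ȟ^0(U;F) ≅ Z^4,  Ȟ^1(U;F) ≅ 0,  Ȟ^2(U;F) ≅ 0


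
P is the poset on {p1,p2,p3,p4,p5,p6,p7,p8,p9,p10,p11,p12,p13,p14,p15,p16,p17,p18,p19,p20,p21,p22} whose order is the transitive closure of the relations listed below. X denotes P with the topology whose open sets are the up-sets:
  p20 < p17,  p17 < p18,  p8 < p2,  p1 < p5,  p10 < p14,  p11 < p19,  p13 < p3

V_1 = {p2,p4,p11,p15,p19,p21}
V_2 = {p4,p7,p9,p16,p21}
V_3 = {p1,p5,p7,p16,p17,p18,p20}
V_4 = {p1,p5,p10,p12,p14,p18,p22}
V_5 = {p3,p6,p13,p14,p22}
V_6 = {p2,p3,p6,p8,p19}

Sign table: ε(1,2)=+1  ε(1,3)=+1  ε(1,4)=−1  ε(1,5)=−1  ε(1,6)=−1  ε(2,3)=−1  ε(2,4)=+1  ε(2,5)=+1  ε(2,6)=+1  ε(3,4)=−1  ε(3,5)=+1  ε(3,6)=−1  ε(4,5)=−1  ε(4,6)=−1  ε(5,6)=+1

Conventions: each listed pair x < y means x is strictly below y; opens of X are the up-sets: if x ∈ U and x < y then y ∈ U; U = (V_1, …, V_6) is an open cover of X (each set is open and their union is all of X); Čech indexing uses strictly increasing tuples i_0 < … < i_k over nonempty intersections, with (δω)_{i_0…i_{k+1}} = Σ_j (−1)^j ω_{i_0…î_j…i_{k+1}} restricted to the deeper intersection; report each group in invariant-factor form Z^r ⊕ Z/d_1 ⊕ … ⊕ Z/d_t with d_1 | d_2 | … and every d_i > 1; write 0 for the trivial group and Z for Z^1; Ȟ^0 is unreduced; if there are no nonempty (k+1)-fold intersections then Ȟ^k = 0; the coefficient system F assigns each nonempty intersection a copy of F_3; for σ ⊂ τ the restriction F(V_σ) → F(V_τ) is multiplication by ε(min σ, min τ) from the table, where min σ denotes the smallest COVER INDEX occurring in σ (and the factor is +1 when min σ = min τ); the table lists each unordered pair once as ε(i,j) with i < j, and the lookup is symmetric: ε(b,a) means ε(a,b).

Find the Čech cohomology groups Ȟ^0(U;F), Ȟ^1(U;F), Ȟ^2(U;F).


Ȟ^0(U;F) ≅ Z/3; Ȟ^1(U;F) ≅ Z/3; Ȟ^2(U;F) ≅ 0

nerve simplices:
  V12={p4,p21} V16={p2,p19} V23={p7,p16} V34={p1,p5,p18} V45={p14,p22} V56={p3,p6}
C dims 6,6; δ0: rk_F3 5
degree 0: 6−5−0 = 1 → Ȟ^0 ≅ Z/3
degree 1: 6−0−5 = 1 → Ȟ^1 ≅ Z/3
degree 2: 0−0−0 = 0 → Ȟ^2 ≅ 0


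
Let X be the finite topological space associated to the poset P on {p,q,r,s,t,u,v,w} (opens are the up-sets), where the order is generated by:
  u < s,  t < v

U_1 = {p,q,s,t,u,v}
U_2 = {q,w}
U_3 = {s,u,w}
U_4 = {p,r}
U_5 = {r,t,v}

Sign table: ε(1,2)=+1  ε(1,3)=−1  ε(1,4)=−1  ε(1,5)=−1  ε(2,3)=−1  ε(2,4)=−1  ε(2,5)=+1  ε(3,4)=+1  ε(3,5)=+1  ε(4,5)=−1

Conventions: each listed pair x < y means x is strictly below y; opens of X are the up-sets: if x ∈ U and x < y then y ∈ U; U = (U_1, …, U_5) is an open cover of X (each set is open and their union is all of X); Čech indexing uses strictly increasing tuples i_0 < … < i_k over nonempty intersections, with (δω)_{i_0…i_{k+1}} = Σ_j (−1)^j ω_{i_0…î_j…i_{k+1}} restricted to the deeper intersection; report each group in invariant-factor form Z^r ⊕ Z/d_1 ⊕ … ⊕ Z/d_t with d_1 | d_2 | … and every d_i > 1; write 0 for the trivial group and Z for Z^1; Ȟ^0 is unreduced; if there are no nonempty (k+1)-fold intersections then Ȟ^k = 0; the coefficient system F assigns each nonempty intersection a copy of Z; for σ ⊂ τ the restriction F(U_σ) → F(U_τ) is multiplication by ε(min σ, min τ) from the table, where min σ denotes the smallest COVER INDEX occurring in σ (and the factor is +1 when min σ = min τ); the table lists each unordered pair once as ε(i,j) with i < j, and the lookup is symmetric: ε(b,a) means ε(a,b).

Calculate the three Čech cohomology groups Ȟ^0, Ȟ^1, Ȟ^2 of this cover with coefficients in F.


Ȟ^0 ≅ 0, Ȟ^1 ≅ Z ⊕ Z/2 and Ȟ^2 ≅ 0

cover nerve:
  U12={q} U13={s,u} U14={p} U15={t,v} U23={w} U45={r}
C dims 5,6; δ0: rk 5, SNF 1^4·2
Ȟ^0: (5−5)−0=0 ⇒ 0
Ȟ^1: (6−0)−5=1 plus torsion [2] ⇒ Z ⊕ Z/2
Ȟ^2: (0−0)−0=0 ⇒ 0


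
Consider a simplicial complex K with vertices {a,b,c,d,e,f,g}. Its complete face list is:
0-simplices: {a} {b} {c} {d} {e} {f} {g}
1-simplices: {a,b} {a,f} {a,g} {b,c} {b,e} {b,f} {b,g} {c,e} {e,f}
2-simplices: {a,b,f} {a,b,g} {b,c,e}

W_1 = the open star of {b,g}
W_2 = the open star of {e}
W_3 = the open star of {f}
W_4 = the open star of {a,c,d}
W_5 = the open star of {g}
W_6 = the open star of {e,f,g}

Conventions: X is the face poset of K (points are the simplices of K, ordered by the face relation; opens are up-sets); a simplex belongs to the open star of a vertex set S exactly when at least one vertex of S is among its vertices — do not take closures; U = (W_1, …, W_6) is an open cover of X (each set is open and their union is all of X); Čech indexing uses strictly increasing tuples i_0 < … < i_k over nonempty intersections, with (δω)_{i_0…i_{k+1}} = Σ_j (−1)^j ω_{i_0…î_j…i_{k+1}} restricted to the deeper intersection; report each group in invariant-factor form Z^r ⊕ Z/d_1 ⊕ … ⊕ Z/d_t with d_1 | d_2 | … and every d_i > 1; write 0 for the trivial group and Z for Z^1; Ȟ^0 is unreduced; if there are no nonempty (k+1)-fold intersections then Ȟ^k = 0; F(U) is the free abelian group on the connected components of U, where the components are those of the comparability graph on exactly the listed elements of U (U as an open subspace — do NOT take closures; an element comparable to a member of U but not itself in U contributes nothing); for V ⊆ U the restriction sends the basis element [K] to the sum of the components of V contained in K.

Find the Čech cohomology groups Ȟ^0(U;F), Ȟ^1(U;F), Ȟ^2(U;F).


Ȟ^0 ≅ Z^2; Ȟ^1 ≅ Z; Ȟ^2 ≅ 0

nonempty overlaps:
  W1={{b},{g},{a,b},{a,g},{b,c},{b,e},{b,f},{b,g},{a,b,f},{a,b,g},{b,c,e}} W2={{e},{b,e},{c,e},{e,f},{b,c,e}} W3={{f},{a,f},{b,f},{e,f},{a,b,f}} W4={{a},{c},{d},{a,b},{a,f},{a,g},{b,c},{c,e},{a,b,f},{a,b,g},{b,c,e}} W5={{g},{a,g},{b,g},{a,b,g}} W6={{e},{f},{g},{a,f},{a,g},{b,e},{b,f},{b,g},{c,e},{e,f},{a,b,f},{a,b,g},{b,c,e}}
  W12={{b,e},{b,c,e}} W13={{b,f},{a,b,f}} W14={{a,b},{a,g},{b,c},{a,b,f},{a,b,g},{b,c,e}} W15={{g},{a,g},{b,g},{a,b,g}} W16={{g},{a,g},{b,e},{b,f},{b,g},{a,b,f},{a,b,g},{b,c,e}} W23={{e,f}} W24={{c,e},{b,c,e}} W26={{e},{b,e},{c,e},{e,f},{b,c,e}} W34={{a,f},{a,b,f}} W36={{f},{a,f},{b,f},{e,f},{a,b,f}} W45={{a,g},{a,b,g}} W46={{a,f},{a,g},{c,e},{a,b,f},{a,b,g},{b,c,e}} W56={{g},{a,g},{b,g},{a,b,g}}
  W124={{b,c,e}} W126={{b,e},{b,c,e}} W134={{a,b,f}} W136={{b,f},{a,b,f}} W145={{a,g},{a,b,g}} W146={{a,g},{a,b,f},{a,b,g},{b,c,e}} W156={{g},{a,g},{b,g},{a,b,g}} W236={{e,f}} W246={{c,e},{b,c,e}} W346={{a,f},{a,b,f}} W456={{a,g},{a,b,g}}
  W1246={{b,c,e}} W1346={{a,b,f}} W1456={{a,g},{a,b,g}}
components per intersection:
  W1: {{b},{g},{a,b},{a,g},{b,c},{b,e},{b,f},{b,g},{a,b,f},{a,b,g},{b,c,e}}
  W2: {{e},{b,e},{c,e},{e,f},{b,c,e}}
  W3: {{f},{a,f},{b,f},{e,f},{a,b,f}}
  W4: {{a},{a,b},{a,f},{a,g},{a,b,f},{a,b,g}} {{c},{b,c},{c,e},{b,c,e}} {{d}}
  W5: {{g},{a,g},{b,g},{a,b,g}}
  W6: {{e},{f},{a,f},{b,e},{b,f},{c,e},{e,f},{a,b,f},{b,c,e}} {{g},{a,g},{b,g},{a,b,g}}
  W12: {{b,e},{b,c,e}}
  W13: {{b,f},{a,b,f}}
  W14: {{a,b},{a,g},{a,b,f},{a,b,g}} {{b,c},{b,c,e}}
  W15: {{g},{a,g},{b,g},{a,b,g}}
  W16: {{g},{a,g},{b,g},{a,b,g}} {{b,e},{b,c,e}} {{b,f},{a,b,f}}
  W23: {{e,f}}
  W24: {{c,e},{b,c,e}}
  W26: {{e},{b,e},{c,e},{e,f},{b,c,e}}
  W34: {{a,f},{a,b,f}}
  W36: {{f},{a,f},{b,f},{e,f},{a,b,f}}
  W45: {{a,g},{a,b,g}}
  W46: {{a,f},{a,b,f}} {{a,g},{a,b,g}} {{c,e},{b,c,e}}
  W56: {{g},{a,g},{b,g},{a,b,g}}
  W124: {{b,c,e}}
  W126: {{b,e},{b,c,e}}
  W134: {{a,b,f}}
  W136: {{b,f},{a,b,f}}
  W145: {{a,g},{a,b,g}}
  W146: {{a,g},{a,b,g}} {{a,b,f}} {{b,c,e}}
  W156: {{g},{a,g},{b,g},{a,b,g}}
  W236: {{e,f}}
  W246: {{c,e},{b,c,e}}
  W346: {{a,f},{a,b,f}}
  W456: {{a,g},{a,b,g}}
  W1246: {{b,c,e}}
  W1346: {{a,b,f}}
  W1456: {{a,g},{a,b,g}}
C dims 9,18,13,3; δ0: rk 7, SNF 1^7; δ1: rk 10, SNF 1^10; δ2: rk 3, SNF 1^3
degree 0: 9−7−0 = 2 → Ȟ^0 ≅ Z^2
degree 1: 18−10−7 = 1 → Ȟ^1 ≅ Z
degree 2: 13−3−10 = 0 → Ȟ^2 ≅ 0


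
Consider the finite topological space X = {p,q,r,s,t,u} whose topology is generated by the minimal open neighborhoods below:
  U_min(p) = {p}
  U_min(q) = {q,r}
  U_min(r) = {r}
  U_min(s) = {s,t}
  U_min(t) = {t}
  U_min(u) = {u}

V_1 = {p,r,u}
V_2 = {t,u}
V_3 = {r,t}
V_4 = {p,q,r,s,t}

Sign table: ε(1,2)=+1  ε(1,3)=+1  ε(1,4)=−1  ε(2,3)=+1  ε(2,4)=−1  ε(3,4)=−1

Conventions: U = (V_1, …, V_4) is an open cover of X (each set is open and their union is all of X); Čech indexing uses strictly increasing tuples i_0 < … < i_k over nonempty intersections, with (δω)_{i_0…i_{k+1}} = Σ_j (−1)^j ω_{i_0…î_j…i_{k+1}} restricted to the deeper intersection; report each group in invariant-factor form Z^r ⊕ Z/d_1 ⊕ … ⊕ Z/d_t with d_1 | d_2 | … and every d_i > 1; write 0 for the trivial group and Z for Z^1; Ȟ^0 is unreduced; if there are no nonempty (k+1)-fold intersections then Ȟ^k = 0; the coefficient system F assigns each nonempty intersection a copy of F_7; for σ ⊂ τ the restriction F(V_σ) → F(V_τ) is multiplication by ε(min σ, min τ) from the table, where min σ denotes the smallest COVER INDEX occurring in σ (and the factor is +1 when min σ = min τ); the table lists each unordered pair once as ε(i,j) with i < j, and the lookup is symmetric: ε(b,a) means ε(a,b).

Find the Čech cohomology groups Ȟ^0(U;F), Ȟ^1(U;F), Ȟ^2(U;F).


Ȟ^0 = Z/7, Ȟ^1 = Z/7, Ȟ^2 = 0

intersection data:
  V12={u} V13={r} V14={p,r} V23={t} V24={t} V34={r,t}
  V134={r} V234={t}
C dims 4,6,2; δ0: rk_F7 3; δ1: rk_F7 2
Ȟ^0 = (4 − 3) − 0 = 1, so Ȟ^0 ≅ Z/7
Ȟ^1 = (6 − 2) − 3 = 1, so Ȟ^1 ≅ Z/7
Ȟ^2 = (2 − 0) − 2 = 0, so Ȟ^2 ≅ 0


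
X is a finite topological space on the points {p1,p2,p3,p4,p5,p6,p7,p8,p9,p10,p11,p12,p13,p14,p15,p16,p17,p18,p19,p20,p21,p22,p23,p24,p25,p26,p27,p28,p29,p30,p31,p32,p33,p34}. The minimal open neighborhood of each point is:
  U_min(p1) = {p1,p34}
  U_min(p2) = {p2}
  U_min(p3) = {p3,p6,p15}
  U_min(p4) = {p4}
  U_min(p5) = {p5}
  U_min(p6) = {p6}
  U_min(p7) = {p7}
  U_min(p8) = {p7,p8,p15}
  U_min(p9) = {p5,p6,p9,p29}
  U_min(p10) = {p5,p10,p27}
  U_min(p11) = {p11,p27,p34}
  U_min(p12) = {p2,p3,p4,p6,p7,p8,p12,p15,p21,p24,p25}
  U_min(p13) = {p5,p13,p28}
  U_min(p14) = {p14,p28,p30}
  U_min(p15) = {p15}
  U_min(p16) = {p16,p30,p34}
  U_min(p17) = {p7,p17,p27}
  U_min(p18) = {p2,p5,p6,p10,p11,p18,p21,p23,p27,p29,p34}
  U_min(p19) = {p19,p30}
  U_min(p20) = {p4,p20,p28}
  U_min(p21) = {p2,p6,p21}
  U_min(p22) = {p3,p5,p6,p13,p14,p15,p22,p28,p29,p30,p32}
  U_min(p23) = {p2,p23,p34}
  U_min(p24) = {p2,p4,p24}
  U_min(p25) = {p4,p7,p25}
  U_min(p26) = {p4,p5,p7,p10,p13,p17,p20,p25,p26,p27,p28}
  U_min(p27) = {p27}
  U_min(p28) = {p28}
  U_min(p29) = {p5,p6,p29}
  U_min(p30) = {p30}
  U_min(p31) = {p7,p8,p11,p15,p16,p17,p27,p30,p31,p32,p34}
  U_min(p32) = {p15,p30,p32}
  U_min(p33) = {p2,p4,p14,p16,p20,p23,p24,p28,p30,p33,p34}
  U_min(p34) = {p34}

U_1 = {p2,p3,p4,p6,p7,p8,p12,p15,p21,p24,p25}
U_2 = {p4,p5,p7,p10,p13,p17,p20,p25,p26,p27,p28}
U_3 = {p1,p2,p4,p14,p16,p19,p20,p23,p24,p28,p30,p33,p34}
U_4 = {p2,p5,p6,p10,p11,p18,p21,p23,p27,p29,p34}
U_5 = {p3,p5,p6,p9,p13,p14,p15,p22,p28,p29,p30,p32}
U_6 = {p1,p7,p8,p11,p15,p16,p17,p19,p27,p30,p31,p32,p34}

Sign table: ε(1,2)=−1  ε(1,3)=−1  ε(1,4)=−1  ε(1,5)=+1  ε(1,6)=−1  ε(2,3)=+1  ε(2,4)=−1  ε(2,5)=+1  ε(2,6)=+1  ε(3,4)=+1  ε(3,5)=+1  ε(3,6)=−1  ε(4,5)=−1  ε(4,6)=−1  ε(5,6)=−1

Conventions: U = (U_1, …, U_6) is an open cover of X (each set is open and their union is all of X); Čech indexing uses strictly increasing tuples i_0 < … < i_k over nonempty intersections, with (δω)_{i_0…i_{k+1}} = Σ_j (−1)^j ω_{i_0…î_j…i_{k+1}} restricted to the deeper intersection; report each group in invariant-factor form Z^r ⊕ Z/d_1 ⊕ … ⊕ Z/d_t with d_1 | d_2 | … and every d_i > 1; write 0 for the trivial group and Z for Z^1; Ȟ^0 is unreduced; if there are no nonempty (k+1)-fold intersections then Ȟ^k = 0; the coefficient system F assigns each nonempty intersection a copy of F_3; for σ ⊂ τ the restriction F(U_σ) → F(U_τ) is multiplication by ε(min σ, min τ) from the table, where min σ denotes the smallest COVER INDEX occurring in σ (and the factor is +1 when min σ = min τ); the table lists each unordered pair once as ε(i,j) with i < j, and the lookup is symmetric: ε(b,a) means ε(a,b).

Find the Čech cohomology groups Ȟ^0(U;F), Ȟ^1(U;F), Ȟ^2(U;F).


Ȟ^0 = 0; Ȟ^1 = 0; Ȟ^2 = Z/3

intersection data:
  U12={p4,p7,p25} U13={p2,p4,p24} U14={p2,p6,p21} U15={p3,p6,p15} U16={p7,p8,p15} U23={p4,p20,p28} U24={p5,p10,p27} U25={p5,p13,p28} U26={p7,p17,p27} U34={p2,p23,p34} U35={p14,p28,p30} U36={p1,p16,p19,p30,p34} U45={p5,p6,p29} U46={p11,p27,p34} U56={p15,p30,p32}
  U123={p4} U126={p7} U134={p2} U145={p6} U156={p15} U235={p28} U245={p5} U246={p27} U346={p34} U356={p30}
C dims 6,15,10; δ0: rk_F3 6; δ1: rk_F3 9
Ȟ^0 = (6 − 6) − 0 = 0, so Ȟ^0 ≅ 0
Ȟ^1 = (15 − 9) − 6 = 0, so Ȟ^1 ≅ 0
Ȟ^2 = (10 − 0) − 9 = 1, so Ȟ^2 ≅ Z/3


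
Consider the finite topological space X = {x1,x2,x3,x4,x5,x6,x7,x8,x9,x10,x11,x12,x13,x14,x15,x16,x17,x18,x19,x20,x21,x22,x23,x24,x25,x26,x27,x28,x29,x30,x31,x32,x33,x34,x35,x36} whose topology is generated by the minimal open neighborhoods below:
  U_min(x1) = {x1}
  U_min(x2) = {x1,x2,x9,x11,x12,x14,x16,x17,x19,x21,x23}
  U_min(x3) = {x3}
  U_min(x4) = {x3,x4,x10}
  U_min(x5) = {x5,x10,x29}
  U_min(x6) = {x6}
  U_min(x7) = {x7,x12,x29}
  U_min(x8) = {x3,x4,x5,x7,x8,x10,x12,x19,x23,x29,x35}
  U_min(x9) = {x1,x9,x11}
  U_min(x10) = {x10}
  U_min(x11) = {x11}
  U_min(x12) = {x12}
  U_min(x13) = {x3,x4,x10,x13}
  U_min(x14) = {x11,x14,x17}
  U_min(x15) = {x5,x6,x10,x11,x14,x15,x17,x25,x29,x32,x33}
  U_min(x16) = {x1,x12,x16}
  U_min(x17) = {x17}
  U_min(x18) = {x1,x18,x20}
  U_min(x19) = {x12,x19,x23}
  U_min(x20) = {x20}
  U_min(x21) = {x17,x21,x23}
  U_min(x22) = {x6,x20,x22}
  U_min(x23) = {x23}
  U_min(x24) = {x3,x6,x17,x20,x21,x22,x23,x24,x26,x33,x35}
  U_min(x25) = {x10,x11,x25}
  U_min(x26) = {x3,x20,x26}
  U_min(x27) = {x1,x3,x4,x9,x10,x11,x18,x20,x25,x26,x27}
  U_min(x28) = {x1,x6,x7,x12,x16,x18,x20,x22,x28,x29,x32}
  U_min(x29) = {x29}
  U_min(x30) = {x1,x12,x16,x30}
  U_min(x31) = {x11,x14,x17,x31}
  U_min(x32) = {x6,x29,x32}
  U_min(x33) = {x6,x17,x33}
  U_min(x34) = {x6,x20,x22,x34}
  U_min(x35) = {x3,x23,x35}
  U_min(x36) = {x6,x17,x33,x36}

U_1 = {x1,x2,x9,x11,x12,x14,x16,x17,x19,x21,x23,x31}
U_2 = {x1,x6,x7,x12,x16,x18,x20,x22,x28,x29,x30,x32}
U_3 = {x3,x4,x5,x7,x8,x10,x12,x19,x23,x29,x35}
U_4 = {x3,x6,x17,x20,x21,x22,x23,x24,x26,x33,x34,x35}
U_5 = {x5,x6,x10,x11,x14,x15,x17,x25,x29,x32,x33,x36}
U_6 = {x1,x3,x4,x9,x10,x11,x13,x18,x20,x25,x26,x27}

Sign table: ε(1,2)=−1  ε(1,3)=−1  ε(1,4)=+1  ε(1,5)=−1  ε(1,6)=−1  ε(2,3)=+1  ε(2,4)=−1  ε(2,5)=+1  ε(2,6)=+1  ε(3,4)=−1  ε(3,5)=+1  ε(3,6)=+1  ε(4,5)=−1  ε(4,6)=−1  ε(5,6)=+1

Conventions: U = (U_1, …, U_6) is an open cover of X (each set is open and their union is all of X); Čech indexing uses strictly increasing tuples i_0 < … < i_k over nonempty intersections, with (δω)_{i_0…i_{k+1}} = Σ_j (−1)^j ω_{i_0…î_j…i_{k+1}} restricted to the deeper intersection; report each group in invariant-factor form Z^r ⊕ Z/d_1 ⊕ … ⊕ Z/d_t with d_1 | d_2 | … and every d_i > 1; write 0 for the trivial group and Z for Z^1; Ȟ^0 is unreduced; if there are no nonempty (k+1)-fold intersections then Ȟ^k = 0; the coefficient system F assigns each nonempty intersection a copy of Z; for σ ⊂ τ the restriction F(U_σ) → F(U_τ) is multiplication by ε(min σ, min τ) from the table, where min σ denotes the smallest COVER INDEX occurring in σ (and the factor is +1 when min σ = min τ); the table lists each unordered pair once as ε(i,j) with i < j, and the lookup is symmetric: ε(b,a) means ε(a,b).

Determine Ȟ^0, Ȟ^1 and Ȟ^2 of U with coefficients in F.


nerve simplices:
  U12={x1,x12,x16} U13={x12,x19,x23} U14={x17,x21,x23} U15={x11,x14,x17} U16={x1,x9,x11} U23={x7,x12,x29} U24={x6,x20,x22} U25={x6,x29,x32} U26={x1,x18,x20} U34={x3,x23,x35} U35={x5,x10,x29} U36={x3,x4,x10} U45={x6,x17,x33} U46={x3,x20,x26} U56={x10,x11,x25}
  U123={x12} U126={x1} U134={x23} U145={x17} U156={x11} U235={x29} U245={x6} U246={x20} U346={x3} U356={x10}
C dims 6,15,10; δ0: rk 5, SNF 1^5; δ1: rk 10, SNF 1^9·2
degree 0: 6−5−0 = 1 → Ȟ^0 ≅ Z
degree 1: 15−10−5 = 0 → Ȟ^1 ≅ 0
degree 2: 10−0−10 = 0 plus torsion [2] → Ȟ^2 ≅ Z/2

Ȟ^0 = Z; Ȟ^1 = 0; Ȟ^2 = Z/2


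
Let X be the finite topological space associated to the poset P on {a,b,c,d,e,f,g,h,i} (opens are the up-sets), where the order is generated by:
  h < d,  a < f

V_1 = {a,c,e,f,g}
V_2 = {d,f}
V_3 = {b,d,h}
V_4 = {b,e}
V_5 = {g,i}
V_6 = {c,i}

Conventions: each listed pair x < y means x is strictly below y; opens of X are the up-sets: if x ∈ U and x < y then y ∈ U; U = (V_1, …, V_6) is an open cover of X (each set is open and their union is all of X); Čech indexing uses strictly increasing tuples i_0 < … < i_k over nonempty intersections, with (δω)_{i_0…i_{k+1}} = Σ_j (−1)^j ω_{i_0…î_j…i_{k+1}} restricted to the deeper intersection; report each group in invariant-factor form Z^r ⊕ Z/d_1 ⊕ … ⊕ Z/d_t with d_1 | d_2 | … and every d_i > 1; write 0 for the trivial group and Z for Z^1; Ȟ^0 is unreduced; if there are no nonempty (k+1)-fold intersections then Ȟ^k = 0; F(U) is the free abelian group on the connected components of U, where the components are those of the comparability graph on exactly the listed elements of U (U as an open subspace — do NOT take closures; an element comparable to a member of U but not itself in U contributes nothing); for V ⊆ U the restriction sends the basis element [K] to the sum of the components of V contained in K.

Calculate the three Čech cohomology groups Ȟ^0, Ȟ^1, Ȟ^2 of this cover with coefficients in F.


nonempty overlaps:
  V12={f} V14={e} V15={g} V16={c} V23={d} V34={b} V56={i}
components per intersection:
  V1: {a,f} {c} {e} {g}
  V2: {d} {f}
  V3: {b} {d,h}
  V4: {b} {e}
  V5: {g} {i}
  V6: {c} {i}
  V12: {f}
  V14: {e}
  V15: {g}
  V16: {c}
  V23: {d}
  V34: {b}
  V56: {i}
C dims 14,7; δ0: rk 7, SNF 1^7
degree 0: 14−7−0 = 7 → Ȟ^0 ≅ Z^7
degree 1: 7−0−7 = 0 → Ȟ^1 ≅ 0
degree 2: 0−0−0 = 0 → Ȟ^2 ≅ 0

Ȟ^0 = Z^7, Ȟ^1 = 0, Ȟ^2 = 0
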